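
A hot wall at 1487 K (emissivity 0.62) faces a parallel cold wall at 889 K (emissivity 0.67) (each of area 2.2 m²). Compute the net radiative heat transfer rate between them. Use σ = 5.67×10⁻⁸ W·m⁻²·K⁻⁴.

For two large parallel gray plates, q = σ(T₁⁴ − T₂⁴) / (1/ε₁ + 1/ε₂ − 1).
1/ε₁ + 1/ε₂ − 1 = 1/0.62 + 1/0.67 − 1 = 2.105.
T₁⁴ − T₂⁴ = 4.89×10^12 − 6.25×10^11 = 4.26×10^12 K⁴.
q = 5.67×10⁻⁸ × 4.26×10^12 / 2.105 = 1.15×10^5 W/m².
Q = q·A = 1.15×10^5 × 2.2 = 2.53×10^5 W.

Q ≈ 2.53×10^5 W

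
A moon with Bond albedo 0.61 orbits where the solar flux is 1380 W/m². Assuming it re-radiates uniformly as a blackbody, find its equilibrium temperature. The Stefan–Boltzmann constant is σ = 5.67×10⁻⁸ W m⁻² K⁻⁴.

Power absorbed = (1−a)S·πR²; power emitted = 4πR²σT⁴. Equating and cancelling πR²:
T = ((1−a)S / 4σ)^(1/4) = (538 / (4 × 5.67×10⁻⁸))^(1/4) = (2.37×10^9)^(1/4).
T = 221 K.

T ≈ 221 K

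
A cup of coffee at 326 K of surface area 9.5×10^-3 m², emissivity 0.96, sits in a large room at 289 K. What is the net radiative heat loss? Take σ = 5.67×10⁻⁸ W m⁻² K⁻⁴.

Q ≈ 2.23 W

Q = εσA(T⁴ − T_s⁴). T⁴ − T_s⁴ = (326)⁴ − (289)⁴ = 1.13×10^10 − 6.98×10^9 = 4.32×10^9 K⁴.
Q = 0.96 × 5.67×10⁻⁸ × 9.50×10^-3 × 4.32×10^9 = 2.23 W.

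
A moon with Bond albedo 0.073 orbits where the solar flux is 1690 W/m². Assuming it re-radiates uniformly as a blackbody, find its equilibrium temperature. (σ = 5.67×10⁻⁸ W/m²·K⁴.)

Power absorbed = (1−a)S·πR²; power emitted = 4πR²σT⁴. Equating and cancelling πR²:
T = ((1−a)S / 4σ)^(1/4) = (1570 / (4 × 5.67×10⁻⁸))^(1/4) = (6.91×10^9)^(1/4).
T = 288 K.

T ≈ 288 K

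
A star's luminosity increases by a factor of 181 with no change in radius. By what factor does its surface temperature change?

factor ≈ 3.67

P ∝ T⁴ ⇒ T ∝ P^(1/4), so T scales by (181)^(1/4) = 3.67.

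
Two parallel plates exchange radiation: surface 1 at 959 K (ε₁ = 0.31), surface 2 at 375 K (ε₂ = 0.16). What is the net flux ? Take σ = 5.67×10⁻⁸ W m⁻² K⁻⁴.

For two large parallel gray plates, q = σ(T₁⁴ − T₂⁴) / (1/ε₁ + 1/ε₂ − 1).
1/ε₁ + 1/ε₂ − 1 = 1/0.31 + 1/0.16 − 1 = 8.476.
T₁⁴ − T₂⁴ = 8.46×10^11 − 1.98×10^10 = 8.26×10^11 K⁴.
q = 5.67×10⁻⁸ × 8.26×10^11 / 8.476 = 5530 W/m².

q ≈ 5530 W/m²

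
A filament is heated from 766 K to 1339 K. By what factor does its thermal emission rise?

P ∝ T⁴, so the ratio is (1339/766)⁴ = (1.748)⁴ = 9.34.

ratio ≈ 9.34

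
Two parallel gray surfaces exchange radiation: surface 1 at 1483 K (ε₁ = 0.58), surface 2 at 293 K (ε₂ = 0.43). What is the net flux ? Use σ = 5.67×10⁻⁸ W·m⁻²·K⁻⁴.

For two large parallel gray plates, q = σ(T₁⁴ − T₂⁴) / (1/ε₁ + 1/ε₂ − 1).
1/ε₁ + 1/ε₂ − 1 = 1/0.58 + 1/0.43 − 1 = 3.050.
T₁⁴ − T₂⁴ = 4.84×10^12 − 7.37×10^9 = 4.83×10^12 K⁴.
q = 5.67×10⁻⁸ × 4.83×10^12 / 3.050 = 89800 W/m².

q ≈ 89800 W/m²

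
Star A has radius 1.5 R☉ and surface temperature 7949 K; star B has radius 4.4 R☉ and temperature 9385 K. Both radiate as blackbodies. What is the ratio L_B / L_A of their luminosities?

L = 4πR²σT⁴ ∝ R²T⁴, so L_B/L_A = (4.4/1.5)² × (9385/7949)⁴ = 8.60 × 1.94 = 16.7.

L_B/L_A ≈ 16.7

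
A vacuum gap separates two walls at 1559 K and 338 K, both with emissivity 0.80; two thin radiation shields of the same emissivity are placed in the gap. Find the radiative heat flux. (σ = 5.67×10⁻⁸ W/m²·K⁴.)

Each of the 3 gaps contributes resistance (2/ε − 1) = 2/0.80 − 1 = 1.500; total = 4.500.
q = σ(T₁⁴ − T₂⁴) / 4.500 = 5.67×10⁻⁸ × 5.89×10^12 / 4.500 = 74300 W/m².

q ≈ 74300 W/m²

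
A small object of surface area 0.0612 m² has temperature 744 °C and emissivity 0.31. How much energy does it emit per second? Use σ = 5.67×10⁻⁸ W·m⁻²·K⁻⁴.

744 °C = 1017 K.
P = εσAT⁴ = 0.31 × 5.67×10⁻⁸ × 0.0612 × (1017)⁴ = 0.31 × 5.67×10⁻⁸ × 0.0612 × 1.07×10^12.
P = 1150 W.

P ≈ 1150 W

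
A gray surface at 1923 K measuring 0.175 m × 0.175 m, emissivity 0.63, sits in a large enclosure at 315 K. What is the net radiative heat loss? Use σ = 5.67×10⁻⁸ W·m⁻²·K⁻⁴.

A = 0.175 × 0.175 = 0.0306 m².
Q = εσA(T⁴ − T_s⁴). T⁴ − T_s⁴ = (1923)⁴ − (315)⁴ = 1.37×10^13 − 9.85×10^9 = 1.37×10^13 K⁴.
Q = 0.63 × 5.67×10⁻⁸ × 0.0306 × 1.37×10^13 = 14900 W.

Q ≈ 14900 W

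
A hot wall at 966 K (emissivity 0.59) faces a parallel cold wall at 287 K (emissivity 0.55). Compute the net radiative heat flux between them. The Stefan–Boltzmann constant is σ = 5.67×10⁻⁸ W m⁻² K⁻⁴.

q ≈ 19500 W/m²

For two large parallel gray plates, q = σ(T₁⁴ − T₂⁴) / (1/ε₁ + 1/ε₂ − 1).
1/ε₁ + 1/ε₂ − 1 = 1/0.59 + 1/0.55 − 1 = 2.513.
T₁⁴ − T₂⁴ = 8.71×10^11 − 6.78×10^9 = 8.64×10^11 K⁴.
q = 5.67×10⁻⁸ × 8.64×10^11 / 2.513 = 19500 W/m².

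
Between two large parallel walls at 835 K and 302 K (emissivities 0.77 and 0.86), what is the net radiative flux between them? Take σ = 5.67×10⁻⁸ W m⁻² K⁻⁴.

q ≈ 18500 W/m²

For two large parallel gray plates, q = σ(T₁⁴ − T₂⁴) / (1/ε₁ + 1/ε₂ − 1).
1/ε₁ + 1/ε₂ − 1 = 1/0.77 + 1/0.86 − 1 = 1.461.
T₁⁴ − T₂⁴ = 4.86×10^11 − 8.32×10^9 = 4.78×10^11 K⁴.
q = 5.67×10⁻⁸ × 4.78×10^11 / 1.461 = 18500 W/m².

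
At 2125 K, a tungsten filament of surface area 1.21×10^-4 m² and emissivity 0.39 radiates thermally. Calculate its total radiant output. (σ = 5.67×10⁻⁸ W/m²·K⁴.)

P ≈ 54.6 W

Stefan–Boltzmann: P = εσAT⁴ = 0.39 × 5.67×10⁻⁸ × 1.21×10^-4 × (2125)⁴ = 0.39 × 5.67×10⁻⁸ × 1.21×10^-4 × 2.04×10^13.
P = 54.6 W.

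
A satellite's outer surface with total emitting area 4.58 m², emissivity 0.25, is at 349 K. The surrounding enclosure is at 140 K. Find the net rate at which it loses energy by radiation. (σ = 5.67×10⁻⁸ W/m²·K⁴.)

Q ≈ 938 W

Q = εσA(T⁴ − T_s⁴). T⁴ − T_s⁴ = (349)⁴ − (140)⁴ = 1.48×10^10 − 3.84×10^8 = 1.45×10^10 K⁴.
Q = 0.25 × 5.67×10⁻⁸ × 4.58 × 1.45×10^10 = 938 W.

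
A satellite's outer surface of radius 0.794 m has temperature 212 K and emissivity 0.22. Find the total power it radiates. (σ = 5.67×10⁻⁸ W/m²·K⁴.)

P ≈ 200 W

A = 4πr² = 4π × (0.794)² = 7.92 m².
P = εσAT⁴ = 0.22 × 5.67×10⁻⁸ × 7.92 × (212)⁴ = 0.22 × 5.67×10⁻⁸ × 7.92 × 2.02×10^9.
P = 200 W.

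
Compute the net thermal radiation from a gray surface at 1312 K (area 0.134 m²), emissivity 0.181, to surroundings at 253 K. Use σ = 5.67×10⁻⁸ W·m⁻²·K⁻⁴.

Q = εσA(T⁴ − T_s⁴). T⁴ − T_s⁴ = (1312)⁴ − (253)⁴ = 2.96×10^12 − 4.10×10^9 = 2.96×10^12 K⁴.
Q = 0.181 × 5.67×10⁻⁸ × 0.134 × 2.96×10^12 = 4070 W.

Q ≈ 4070 W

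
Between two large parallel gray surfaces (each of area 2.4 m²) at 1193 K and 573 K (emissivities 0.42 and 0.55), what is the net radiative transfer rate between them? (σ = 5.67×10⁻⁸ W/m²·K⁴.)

For two large parallel gray plates, q = σ(T₁⁴ − T₂⁴) / (1/ε₁ + 1/ε₂ − 1).
1/ε₁ + 1/ε₂ − 1 = 1/0.42 + 1/0.55 − 1 = 3.199.
T₁⁴ − T₂⁴ = 2.03×10^12 − 1.08×10^11 = 1.92×10^12 K⁴.
q = 5.67×10⁻⁸ × 1.92×10^12 / 3.199 = 34000 W/m².
Q = q·A = 34000 × 2.4 = 81600 W.

Q ≈ 81600 W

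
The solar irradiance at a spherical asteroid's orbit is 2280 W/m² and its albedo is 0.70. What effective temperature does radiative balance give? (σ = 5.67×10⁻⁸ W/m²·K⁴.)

T ≈ 234 K

Power absorbed = (1−a)S·πR²; power emitted = 4πR²σT⁴. Equating and cancelling πR²:
T = ((1−a)S / 4σ)^(1/4) = (684 / (4 × 5.67×10⁻⁸))^(1/4) = (3.02×10^9)^(1/4).
T = 234 K.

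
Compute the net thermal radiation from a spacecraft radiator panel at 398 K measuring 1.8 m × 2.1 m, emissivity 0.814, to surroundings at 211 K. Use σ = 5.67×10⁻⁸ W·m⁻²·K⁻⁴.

A = 1.8 × 2.1 = 3.78 m².
Q = εσA(T⁴ − T_s⁴). T⁴ − T_s⁴ = (398)⁴ − (211)⁴ = 2.51×10^10 − 1.98×10^9 = 2.31×10^10 K⁴.
Q = 0.814 × 5.67×10⁻⁸ × 3.78 × 2.31×10^10 = 4030 W.

Q ≈ 4030 W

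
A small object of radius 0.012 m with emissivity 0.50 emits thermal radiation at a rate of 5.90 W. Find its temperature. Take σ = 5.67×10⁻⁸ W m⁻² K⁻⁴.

A = 4πr² = 4π × (0.012)² = 1.81×10^-3 m².
From P = εσAT⁴, T = (P / εσA)^(1/4) = (5.90 / (0.50 × 5.67×10⁻⁸ × 1.81×10^-3))^(1/4).
T = (1.15×10^11)^(1/4) = 582 K.

T ≈ 582 K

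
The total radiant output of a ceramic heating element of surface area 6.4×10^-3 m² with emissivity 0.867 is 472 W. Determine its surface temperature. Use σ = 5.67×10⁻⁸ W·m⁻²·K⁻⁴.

From P = εσAT⁴, T = (P / εσA)^(1/4) = (472 / (0.867 × 5.67×10⁻⁸ × 6.40×10^-3))^(1/4).
T = (1.50×10^12)^(1/4) = 1110 K.

T ≈ 1110 K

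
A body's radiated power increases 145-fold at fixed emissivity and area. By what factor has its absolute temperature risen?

factor ≈ 3.47

P ∝ T⁴ ⇒ T ∝ P^(1/4), so T scales by (145)^(1/4) = 3.47.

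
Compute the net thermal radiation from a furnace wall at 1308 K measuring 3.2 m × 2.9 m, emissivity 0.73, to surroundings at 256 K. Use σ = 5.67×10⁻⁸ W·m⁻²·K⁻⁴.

A = 3.2 × 2.9 = 9.28 m².
Q = εσA(T⁴ − T_s⁴). T⁴ − T_s⁴ = (1308)⁴ − (256)⁴ = 2.93×10^12 − 4.29×10^9 = 2.92×10^12 K⁴.
Q = 0.73 × 5.67×10⁻⁸ × 9.28 × 2.92×10^12 = 1.12×10^6 W.

Q ≈ 1.12×10^6 W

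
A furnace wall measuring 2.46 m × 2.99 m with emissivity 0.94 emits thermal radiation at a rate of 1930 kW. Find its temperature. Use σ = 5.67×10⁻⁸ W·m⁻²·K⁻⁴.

T ≈ 1490 K

A = 2.46 × 2.99 = 7.36 m².
From P = εσAT⁴, T = (P / εσA)^(1/4) = (1.93×10^6 / (0.94 × 5.67×10⁻⁸ × 7.36))^(1/4).
T = (4.92×10^12)^(1/4) = 1490 K.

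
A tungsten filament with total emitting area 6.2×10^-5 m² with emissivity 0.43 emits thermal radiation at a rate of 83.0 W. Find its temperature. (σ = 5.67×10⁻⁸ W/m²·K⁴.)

T ≈ 2720 K

From P = εσAT⁴, T = (P / εσA)^(1/4) = (83.0 / (0.43 × 5.67×10⁻⁸ × 6.20×10^-5))^(1/4).
T = (5.49×10^13)^(1/4) = 2720 K.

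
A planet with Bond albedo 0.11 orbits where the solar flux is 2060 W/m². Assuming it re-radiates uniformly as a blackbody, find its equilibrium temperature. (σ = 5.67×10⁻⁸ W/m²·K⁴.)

T ≈ 300 K

Power absorbed = (1−a)S·πR²; power emitted = 4πR²σT⁴. Equating and cancelling πR²:
T = ((1−a)S / 4σ)^(1/4) = (1830 / (4 × 5.67×10⁻⁸))^(1/4) = (8.08×10^9)^(1/4).
T = 300 K.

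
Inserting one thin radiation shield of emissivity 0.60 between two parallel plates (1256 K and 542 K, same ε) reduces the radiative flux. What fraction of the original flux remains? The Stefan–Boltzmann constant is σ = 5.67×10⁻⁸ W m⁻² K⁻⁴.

ratio ≈ 0.500

With N identical shields there are N+1 = 2 gaps in series, each with the same radiative resistance, so the flux falls to 1/(N+1) of its unshielded value.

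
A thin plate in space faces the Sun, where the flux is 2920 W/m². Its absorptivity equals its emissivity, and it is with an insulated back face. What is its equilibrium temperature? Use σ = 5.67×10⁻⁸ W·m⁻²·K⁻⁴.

T ≈ 476 K

Absorbed flux αS = emitted flux εσT⁴ (one radiating face); with α = ε, T = (S/σ)^(1/4).
T = (2920 / 5.67×10⁻⁸)^(1/4) = (5.15×10^10)^(1/4).
T = 476 K.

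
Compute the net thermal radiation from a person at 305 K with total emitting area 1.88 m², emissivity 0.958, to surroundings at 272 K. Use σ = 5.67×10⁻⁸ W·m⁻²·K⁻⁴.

Q ≈ 325 W

Q = εσA(T⁴ − T_s⁴). T⁴ − T_s⁴ = (305)⁴ − (272)⁴ = 8.65×10^9 − 5.47×10^9 = 3.18×10^9 K⁴.
Q = 0.958 × 5.67×10⁻⁸ × 1.88 × 3.18×10^9 = 325 W.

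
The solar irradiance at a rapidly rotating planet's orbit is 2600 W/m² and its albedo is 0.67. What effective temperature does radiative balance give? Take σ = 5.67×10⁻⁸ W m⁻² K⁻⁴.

T ≈ 248 K

Power absorbed = (1−a)S·πR²; power emitted = 4πR²σT⁴. Equating and cancelling πR²:
T = ((1−a)S / 4σ)^(1/4) = (858 / (4 × 5.67×10⁻⁸))^(1/4) = (3.78×10^9)^(1/4).
T = 248 K.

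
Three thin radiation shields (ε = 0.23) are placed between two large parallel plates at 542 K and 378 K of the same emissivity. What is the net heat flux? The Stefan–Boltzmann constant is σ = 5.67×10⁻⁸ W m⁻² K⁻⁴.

Each of the 4 gaps contributes resistance (2/ε − 1) = 2/0.23 − 1 = 7.696; total = 30.78.
q = σ(T₁⁴ − T₂⁴) / 30.78 = 5.67×10⁻⁸ × 6.59×10^10 / 30.78 = 121 W/m².

q ≈ 121 W/m²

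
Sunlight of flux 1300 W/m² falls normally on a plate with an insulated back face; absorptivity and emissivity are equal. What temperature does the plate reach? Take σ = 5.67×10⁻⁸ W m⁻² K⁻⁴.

Absorbed flux αS = emitted flux εσT⁴ (one radiating face); with α = ε, T = (S/σ)^(1/4).
T = (1300 / 5.67×10⁻⁸)^(1/4) = (2.29×10^10)^(1/4).
T = 389 K.

T ≈ 389 K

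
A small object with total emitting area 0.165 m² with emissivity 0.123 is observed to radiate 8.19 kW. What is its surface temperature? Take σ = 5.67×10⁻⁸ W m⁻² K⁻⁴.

T ≈ 1630 K

From P = εσAT⁴, T = (P / εσA)^(1/4) = (8190 / (0.123 × 5.67×10⁻⁸ × 0.165))^(1/4).
T = (7.12×10^12)^(1/4) = 1630 K.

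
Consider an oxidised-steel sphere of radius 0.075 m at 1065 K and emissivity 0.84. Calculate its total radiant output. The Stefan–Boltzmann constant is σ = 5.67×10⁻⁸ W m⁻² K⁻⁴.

P ≈ 4330 W

A = 4πr² = 4π × (0.075)² = 0.0707 m².
Stefan–Boltzmann: P = εσAT⁴ = 0.84 × 5.67×10⁻⁸ × 0.0707 × (1065)⁴ = 0.84 × 5.67×10⁻⁸ × 0.0707 × 1.29×10^12.
P = 4330 W.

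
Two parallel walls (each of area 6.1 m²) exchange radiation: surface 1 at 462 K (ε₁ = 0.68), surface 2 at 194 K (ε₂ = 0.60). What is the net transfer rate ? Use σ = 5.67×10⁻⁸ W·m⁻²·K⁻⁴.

Q ≈ 7140 W

For two large parallel gray plates, q = σ(T₁⁴ − T₂⁴) / (1/ε₁ + 1/ε₂ − 1).
1/ε₁ + 1/ε₂ − 1 = 1/0.68 + 1/0.60 − 1 = 2.137.
T₁⁴ − T₂⁴ = 4.56×10^10 − 1.42×10^9 = 4.41×10^10 K⁴.
q = 5.67×10⁻⁸ × 4.41×10^10 / 2.137 = 1170 W/m².
Q = q·A = 1170 × 6.1 = 7140 W.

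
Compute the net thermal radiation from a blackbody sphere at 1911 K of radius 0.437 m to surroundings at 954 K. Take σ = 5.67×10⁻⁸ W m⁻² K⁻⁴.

Q ≈ 1.70×10^6 W

A = 4πr² = 4π × (0.437)² = 2.40 m².
Q = σA(T⁴ − T_s⁴). T⁴ − T_s⁴ = (1911)⁴ − (954)⁴ = 1.33×10^13 − 8.28×10^11 = 1.25×10^13 K⁴.
Q = 5.67×10⁻⁸ × 2.40 × 1.25×10^13 = 1.70×10^6 W.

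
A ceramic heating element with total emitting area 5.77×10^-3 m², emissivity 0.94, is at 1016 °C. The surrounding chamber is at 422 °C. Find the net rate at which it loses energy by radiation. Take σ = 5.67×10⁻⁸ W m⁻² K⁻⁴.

Q ≈ 777 W

Convert: 1016 °C = 1289 K; 422 °C = 695 K.
Q = εσA(T⁴ − T_s⁴). T⁴ − T_s⁴ = (1289)⁴ − (695)⁴ = 2.76×10^12 − 2.33×10^11 = 2.53×10^12 K⁴.
Q = 0.94 × 5.67×10⁻⁸ × 5.77×10^-3 × 2.53×10^12 = 777 W.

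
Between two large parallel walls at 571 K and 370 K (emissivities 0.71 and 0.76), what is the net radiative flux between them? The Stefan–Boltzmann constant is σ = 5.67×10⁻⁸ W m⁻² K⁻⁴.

q ≈ 2880 W/m²

For two large parallel gray plates, q = σ(T₁⁴ − T₂⁴) / (1/ε₁ + 1/ε₂ − 1).
1/ε₁ + 1/ε₂ − 1 = 1/0.71 + 1/0.76 − 1 = 1.724.
T₁⁴ − T₂⁴ = 1.06×10^11 − 1.87×10^10 = 8.76×10^10 K⁴.
q = 5.67×10⁻⁸ × 8.76×10^10 / 1.724 = 2880 W/m².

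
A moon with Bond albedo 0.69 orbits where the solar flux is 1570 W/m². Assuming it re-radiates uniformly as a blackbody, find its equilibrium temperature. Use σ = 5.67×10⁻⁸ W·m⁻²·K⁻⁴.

T ≈ 215 K

Power absorbed = (1−a)S·πR²; power emitted = 4πR²σT⁴. Equating and cancelling πR²:
T = ((1−a)S / 4σ)^(1/4) = (487 / (4 × 5.67×10⁻⁸))^(1/4) = (2.15×10^9)^(1/4).
T = 215 K.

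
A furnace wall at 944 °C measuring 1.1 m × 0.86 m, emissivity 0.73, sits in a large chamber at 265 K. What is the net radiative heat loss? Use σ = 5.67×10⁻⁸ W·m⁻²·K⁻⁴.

A = 1.1 × 0.86 = 0.946 m².
Convert: 944 °C = 1217 K.
Q = εσA(T⁴ − T_s⁴). T⁴ − T_s⁴ = (1217)⁴ − (265)⁴ = 2.19×10^12 − 4.93×10^9 = 2.19×10^12 K⁴.
Q = 0.73 × 5.67×10⁻⁸ × 0.946 × 2.19×10^12 = 85700 W.

Q ≈ 85700 W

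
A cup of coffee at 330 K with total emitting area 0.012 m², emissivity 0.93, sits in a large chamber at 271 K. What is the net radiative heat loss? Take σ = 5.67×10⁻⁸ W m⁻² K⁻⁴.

Q ≈ 4.09 W

Q = εσA(T⁴ − T_s⁴). T⁴ − T_s⁴ = (330)⁴ − (271)⁴ = 1.19×10^10 − 5.39×10^9 = 6.47×10^9 K⁴.
Q = 0.93 × 5.67×10⁻⁸ × 0.0120 × 6.47×10^9 = 4.09 W.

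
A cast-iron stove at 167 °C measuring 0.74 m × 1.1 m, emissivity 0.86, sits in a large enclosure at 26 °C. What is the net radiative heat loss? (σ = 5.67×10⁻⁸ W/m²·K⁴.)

Q ≈ 1170 W

A = 0.74 × 1.1 = 0.814 m².
Convert: 167 °C = 440 K; 26 °C = 299 K.
Q = εσA(T⁴ − T_s⁴). T⁴ − T_s⁴ = (440)⁴ − (299)⁴ = 3.75×10^10 − 7.99×10^9 = 2.95×10^10 K⁴.
Q = 0.86 × 5.67×10⁻⁸ × 0.814 × 2.95×10^10 = 1170 W.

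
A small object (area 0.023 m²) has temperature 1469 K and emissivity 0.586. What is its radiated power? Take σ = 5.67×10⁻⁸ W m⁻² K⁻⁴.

P ≈ 3560 W

Stefan–Boltzmann: P = εσAT⁴ = 0.586 × 5.67×10⁻⁸ × 0.0230 × (1469)⁴ = 0.586 × 5.67×10⁻⁸ × 0.0230 × 4.66×10^12.
P = 3560 W.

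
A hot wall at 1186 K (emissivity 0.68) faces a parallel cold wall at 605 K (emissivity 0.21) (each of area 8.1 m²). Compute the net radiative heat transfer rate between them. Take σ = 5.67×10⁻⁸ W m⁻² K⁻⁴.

For two large parallel gray plates, q = σ(T₁⁴ − T₂⁴) / (1/ε₁ + 1/ε₂ − 1).
1/ε₁ + 1/ε₂ − 1 = 1/0.68 + 1/0.21 − 1 = 5.232.
T₁⁴ − T₂⁴ = 1.98×10^12 − 1.34×10^11 = 1.84×10^12 K⁴.
q = 5.67×10⁻⁸ × 1.84×10^12 / 5.232 = 20000 W/m².
Q = q·A = 20000 × 8.1 = 1.62×10^5 W.

Q ≈ 1.62×10^5 W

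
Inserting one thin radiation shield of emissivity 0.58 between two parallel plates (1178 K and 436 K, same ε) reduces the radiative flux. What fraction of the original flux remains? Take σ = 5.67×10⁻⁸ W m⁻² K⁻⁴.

ratio ≈ 0.500

With N identical shields there are N+1 = 2 gaps in series, each with the same radiative resistance, so the flux falls to 1/(N+1) of its unshielded value.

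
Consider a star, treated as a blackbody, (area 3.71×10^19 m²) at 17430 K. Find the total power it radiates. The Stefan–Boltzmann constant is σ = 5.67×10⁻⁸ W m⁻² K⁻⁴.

P = σAT⁴ = 5.67×10⁻⁸ × 3.71×10^19 × (17430)⁴ = 5.67×10⁻⁸ × 3.71×10^19 × 9.23×10^16.
P = 1.94×10^29 W.

P ≈ 1.94×10^29 W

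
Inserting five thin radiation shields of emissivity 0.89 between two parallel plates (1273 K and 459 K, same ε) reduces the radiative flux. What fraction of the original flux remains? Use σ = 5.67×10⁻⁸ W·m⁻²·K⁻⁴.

ratio ≈ 0.167

With N identical shields there are N+1 = 6 gaps in series, each with the same radiative resistance, so the flux falls to 1/(N+1) of its unshielded value.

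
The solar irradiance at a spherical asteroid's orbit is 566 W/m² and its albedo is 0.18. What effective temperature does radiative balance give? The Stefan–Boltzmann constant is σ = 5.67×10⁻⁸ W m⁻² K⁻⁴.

T ≈ 213 K

Power absorbed = (1−a)S·πR²; power emitted = 4πR²σT⁴. Equating and cancelling πR²:
T = ((1−a)S / 4σ)^(1/4) = (464 / (4 × 5.67×10⁻⁸))^(1/4) = (2.05×10^9)^(1/4).
T = 213 K.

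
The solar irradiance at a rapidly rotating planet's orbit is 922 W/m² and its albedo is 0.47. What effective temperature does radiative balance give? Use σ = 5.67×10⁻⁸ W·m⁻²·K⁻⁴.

T ≈ 215 K

Power absorbed = (1−a)S·πR²; power emitted = 4πR²σT⁴. Equating and cancelling πR²:
T = ((1−a)S / 4σ)^(1/4) = (489 / (4 × 5.67×10⁻⁸))^(1/4) = (2.15×10^9)^(1/4).
T = 215 K.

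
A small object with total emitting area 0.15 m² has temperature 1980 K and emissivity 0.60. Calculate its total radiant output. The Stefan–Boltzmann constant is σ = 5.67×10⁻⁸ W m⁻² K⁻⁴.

Stefan–Boltzmann: P = εσAT⁴ = 0.60 × 5.67×10⁻⁸ × 0.150 × (1980)⁴ = 0.60 × 5.67×10⁻⁸ × 0.150 × 1.54×10^13.
P = 78400 W.

P ≈ 78400 W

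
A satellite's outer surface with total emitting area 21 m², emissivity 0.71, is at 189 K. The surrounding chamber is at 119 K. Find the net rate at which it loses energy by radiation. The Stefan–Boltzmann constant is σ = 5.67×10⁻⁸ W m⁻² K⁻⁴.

Q = εσA(T⁴ − T_s⁴). T⁴ − T_s⁴ = (189)⁴ − (119)⁴ = 1.28×10^9 − 2.01×10^8 = 1.08×10^9 K⁴.
Q = 0.71 × 5.67×10⁻⁸ × 21.0 × 1.08×10^9 = 909 W.

Q ≈ 909 W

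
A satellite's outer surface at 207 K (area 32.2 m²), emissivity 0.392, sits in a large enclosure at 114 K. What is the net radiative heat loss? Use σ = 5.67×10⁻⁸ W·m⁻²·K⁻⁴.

Q = εσA(T⁴ − T_s⁴). T⁴ − T_s⁴ = (207)⁴ − (114)⁴ = 1.84×10^9 − 1.69×10^8 = 1.67×10^9 K⁴.
Q = 0.392 × 5.67×10⁻⁸ × 32.2 × 1.67×10^9 = 1190 W.

Q ≈ 1190 W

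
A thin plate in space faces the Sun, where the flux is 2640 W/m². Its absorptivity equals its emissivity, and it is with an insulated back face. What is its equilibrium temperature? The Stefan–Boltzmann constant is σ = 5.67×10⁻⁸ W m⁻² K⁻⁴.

T ≈ 465 K

Absorbed flux αS = emitted flux εσT⁴ (one radiating face); with α = ε, T = (S/σ)^(1/4).
T = (2640 / 5.67×10⁻⁸)^(1/4) = (4.66×10^10)^(1/4).
T = 465 K.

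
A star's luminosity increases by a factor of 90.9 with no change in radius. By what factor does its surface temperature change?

P ∝ T⁴ ⇒ T ∝ P^(1/4), so T scales by (90.9)^(1/4) = 3.09.

factor ≈ 3.09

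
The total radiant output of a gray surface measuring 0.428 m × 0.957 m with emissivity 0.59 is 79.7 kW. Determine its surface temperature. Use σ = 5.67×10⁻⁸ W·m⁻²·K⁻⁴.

A = 0.428 × 0.957 = 0.410 m².
From P = εσAT⁴, T = (P / εσA)^(1/4) = (79700 / (0.59 × 5.67×10⁻⁸ × 0.410))^(1/4).
T = (5.82×10^12)^(1/4) = 1550 K.

T ≈ 1550 K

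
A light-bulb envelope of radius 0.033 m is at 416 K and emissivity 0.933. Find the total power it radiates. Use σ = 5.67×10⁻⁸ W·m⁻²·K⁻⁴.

P ≈ 21.7 W

A = 4πr² = 4π × (0.033)² = 0.0137 m².
P = εσAT⁴ = 0.933 × 5.67×10⁻⁸ × 0.0137 × (416)⁴ = 0.933 × 5.67×10⁻⁸ × 0.0137 × 2.99×10^10.
P = 21.7 W.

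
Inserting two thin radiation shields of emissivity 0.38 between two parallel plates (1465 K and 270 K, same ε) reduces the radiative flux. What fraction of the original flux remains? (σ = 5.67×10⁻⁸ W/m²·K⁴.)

ratio ≈ 0.333

With N identical shields there are N+1 = 3 gaps in series, each with the same radiative resistance, so the flux falls to 1/(N+1) of its unshielded value.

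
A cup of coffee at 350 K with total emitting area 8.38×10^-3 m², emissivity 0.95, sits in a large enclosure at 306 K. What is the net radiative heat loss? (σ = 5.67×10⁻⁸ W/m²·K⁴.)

Q = εσA(T⁴ − T_s⁴). T⁴ − T_s⁴ = (350)⁴ − (306)⁴ = 1.50×10^10 − 8.77×10^9 = 6.24×10^9 K⁴.
Q = 0.95 × 5.67×10⁻⁸ × 8.38×10^-3 × 6.24×10^9 = 2.82 W.

Q ≈ 2.82 W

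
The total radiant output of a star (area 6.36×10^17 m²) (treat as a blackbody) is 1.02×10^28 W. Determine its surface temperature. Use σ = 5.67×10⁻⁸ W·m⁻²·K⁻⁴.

T ≈ 23100 K

From P = σAT⁴, T = (P / σA)^(1/4) = (1.02×10^28 / (5.67×10⁻⁸ × 6.36×10^17))^(1/4).
T = (2.83×10^17)^(1/4) = 23100 K.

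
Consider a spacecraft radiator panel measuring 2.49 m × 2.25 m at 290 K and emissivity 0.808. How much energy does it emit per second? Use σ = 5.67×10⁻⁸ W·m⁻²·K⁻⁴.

A = 2.49 × 2.25 = 5.60 m².
P = εσAT⁴ = 0.808 × 5.67×10⁻⁸ × 5.60 × (290)⁴ = 0.808 × 5.67×10⁻⁸ × 5.60 × 7.07×10^9.
P = 1820 W.

P ≈ 1820 W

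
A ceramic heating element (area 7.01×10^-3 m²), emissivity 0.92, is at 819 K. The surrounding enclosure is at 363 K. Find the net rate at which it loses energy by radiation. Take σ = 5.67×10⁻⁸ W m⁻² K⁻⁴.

Q = εσA(T⁴ − T_s⁴). T⁴ − T_s⁴ = (819)⁴ − (363)⁴ = 4.50×10^11 − 1.74×10^10 = 4.33×10^11 K⁴.
Q = 0.92 × 5.67×10⁻⁸ × 7.01×10^-3 × 4.33×10^11 = 158 W.

Q ≈ 158 W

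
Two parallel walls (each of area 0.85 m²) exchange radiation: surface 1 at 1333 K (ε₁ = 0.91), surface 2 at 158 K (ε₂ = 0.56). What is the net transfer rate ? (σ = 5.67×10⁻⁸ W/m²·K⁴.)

Q ≈ 80700 W

For two large parallel gray plates, q = σ(T₁⁴ − T₂⁴) / (1/ε₁ + 1/ε₂ − 1).
1/ε₁ + 1/ε₂ − 1 = 1/0.91 + 1/0.56 − 1 = 1.885.
T₁⁴ − T₂⁴ = 3.16×10^12 − 6.23×10^8 = 3.16×10^12 K⁴.
q = 5.67×10⁻⁸ × 3.16×10^12 / 1.885 = 95000 W/m².
Q = q·A = 95000 × 0.85 = 80700 W.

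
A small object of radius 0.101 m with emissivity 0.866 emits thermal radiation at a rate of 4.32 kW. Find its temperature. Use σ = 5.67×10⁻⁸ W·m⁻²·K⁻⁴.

T ≈ 910 K

A = 4πr² = 4π × (0.101)² = 0.128 m².
From P = εσAT⁴, T = (P / εσA)^(1/4) = (4320 / (0.866 × 5.67×10⁻⁸ × 0.128))^(1/4).
T = (6.86×10^11)^(1/4) = 910 K.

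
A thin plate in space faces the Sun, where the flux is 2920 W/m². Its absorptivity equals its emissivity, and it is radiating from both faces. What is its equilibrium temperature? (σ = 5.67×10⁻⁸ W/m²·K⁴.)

T ≈ 401 K

Absorbed flux αS = emitted flux 2εσT⁴ per unit area; with α = ε this gives T = (S/2σ)^(1/4).
T = (2920 / (2 × 5.67×10⁻⁸))^(1/4) = (2.57×10^10)^(1/4).
T = 401 K.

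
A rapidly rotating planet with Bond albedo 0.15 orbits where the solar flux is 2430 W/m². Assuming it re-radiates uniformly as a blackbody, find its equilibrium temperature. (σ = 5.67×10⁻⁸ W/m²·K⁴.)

Power absorbed = (1−a)S·πR²; power emitted = 4πR²σT⁴. Equating and cancelling πR²:
T = ((1−a)S / 4σ)^(1/4) = (2070 / (4 × 5.67×10⁻⁸))^(1/4) = (9.11×10^9)^(1/4).
T = 309 K.

T ≈ 309 K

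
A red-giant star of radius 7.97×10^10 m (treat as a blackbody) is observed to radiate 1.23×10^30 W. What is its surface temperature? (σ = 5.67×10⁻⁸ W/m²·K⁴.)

A = 4πr² = 4π × (7.97×10^10)² = 7.98×10^22 m².
From P = σAT⁴, T = (P / σA)^(1/4) = (1.23×10^30 / (5.67×10⁻⁸ × 7.98×10^22))^(1/4).
T = (2.72×10^14)^(1/4) = 4060 K.

T ≈ 4060 K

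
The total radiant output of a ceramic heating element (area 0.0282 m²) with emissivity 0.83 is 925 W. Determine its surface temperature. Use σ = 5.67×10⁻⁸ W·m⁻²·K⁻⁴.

T ≈ 914 K

From P = εσAT⁴, T = (P / εσA)^(1/4) = (925 / (0.83 × 5.67×10⁻⁸ × 0.0282))^(1/4).
T = (6.97×10^11)^(1/4) = 914 K.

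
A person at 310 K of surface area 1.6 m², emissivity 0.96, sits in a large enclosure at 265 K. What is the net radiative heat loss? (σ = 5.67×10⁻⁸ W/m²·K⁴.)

Q = εσA(T⁴ − T_s⁴). T⁴ − T_s⁴ = (310)⁴ − (265)⁴ = 9.24×10^9 − 4.93×10^9 = 4.30×10^9 K⁴.
Q = 0.96 × 5.67×10⁻⁸ × 1.60 × 4.30×10^9 = 375 W.

Q ≈ 375 W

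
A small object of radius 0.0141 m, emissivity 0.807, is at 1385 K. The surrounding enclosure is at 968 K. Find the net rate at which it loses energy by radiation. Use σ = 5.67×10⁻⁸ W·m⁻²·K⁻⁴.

Q ≈ 320 W

A = 4πr² = 4π × (0.0141)² = 2.50×10^-3 m².
Q = εσA(T⁴ − T_s⁴). T⁴ − T_s⁴ = (1385)⁴ − (968)⁴ = 3.68×10^12 − 8.78×10^11 = 2.80×10^12 K⁴.
Q = 0.807 × 5.67×10⁻⁸ × 2.50×10^-3 × 2.80×10^12 = 320 W.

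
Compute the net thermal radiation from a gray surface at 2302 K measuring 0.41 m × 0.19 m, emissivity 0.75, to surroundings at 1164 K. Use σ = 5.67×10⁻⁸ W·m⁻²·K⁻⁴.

A = 0.41 × 0.19 = 0.0779 m².
Q = εσA(T⁴ − T_s⁴). T⁴ − T_s⁴ = (2302)⁴ − (1164)⁴ = 2.81×10^13 − 1.84×10^12 = 2.62×10^13 K⁴.
Q = 0.75 × 5.67×10⁻⁸ × 0.0779 × 2.62×10^13 = 86900 W.

Q ≈ 86900 W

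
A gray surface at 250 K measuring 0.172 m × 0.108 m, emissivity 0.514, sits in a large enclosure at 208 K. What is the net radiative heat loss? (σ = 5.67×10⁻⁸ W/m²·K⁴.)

A = 0.172 × 0.108 = 0.0186 m².
Q = εσA(T⁴ − T_s⁴). T⁴ − T_s⁴ = (250)⁴ − (208)⁴ = 3.91×10^9 − 1.87×10^9 = 2.03×10^9 K⁴.
Q = 0.514 × 5.67×10⁻⁸ × 0.0186 × 2.03×10^9 = 1.10 W.

Q ≈ 1.10 W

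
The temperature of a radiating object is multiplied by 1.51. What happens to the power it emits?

P ∝ T⁴, so the power scales as (1.51)⁴ = 5.20.

factor ≈ 5.20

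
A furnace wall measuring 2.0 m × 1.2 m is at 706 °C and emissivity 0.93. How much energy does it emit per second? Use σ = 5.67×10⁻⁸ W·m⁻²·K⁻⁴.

A = 2.0 × 1.2 = 2.40 m².
706 °C = 979 K.
P = εσAT⁴ = 0.93 × 5.67×10⁻⁸ × 2.40 × (979)⁴ = 0.93 × 5.67×10⁻⁸ × 2.40 × 9.19×10^11.
P = 1.16×10^5 W.

P ≈ 1.16×10^5 W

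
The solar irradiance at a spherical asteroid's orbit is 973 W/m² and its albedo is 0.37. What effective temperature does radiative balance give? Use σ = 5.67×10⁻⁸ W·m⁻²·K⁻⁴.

T ≈ 228 K

Power absorbed = (1−a)S·πR²; power emitted = 4πR²σT⁴. Equating and cancelling πR²:
T = ((1−a)S / 4σ)^(1/4) = (613 / (4 × 5.67×10⁻⁸))^(1/4) = (2.70×10^9)^(1/4).
T = 228 K.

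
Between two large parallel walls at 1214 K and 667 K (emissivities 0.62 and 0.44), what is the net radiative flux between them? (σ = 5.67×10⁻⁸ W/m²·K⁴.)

For two large parallel gray plates, q = σ(T₁⁴ − T₂⁴) / (1/ε₁ + 1/ε₂ − 1).
1/ε₁ + 1/ε₂ − 1 = 1/0.62 + 1/0.44 − 1 = 2.886.
T₁⁴ − T₂⁴ = 2.17×10^12 − 1.98×10^11 = 1.97×10^12 K⁴.
q = 5.67×10⁻⁸ × 1.97×10^12 / 2.886 = 38800 W/m².

q ≈ 38800 W/m²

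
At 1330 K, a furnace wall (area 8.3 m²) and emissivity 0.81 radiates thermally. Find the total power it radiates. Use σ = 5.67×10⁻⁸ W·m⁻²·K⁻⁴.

P ≈ 1.19×10^6 W

P = εσAT⁴ = 0.81 × 5.67×10⁻⁸ × 8.30 × (1330)⁴ = 0.81 × 5.67×10⁻⁸ × 8.30 × 3.13×10^12.
P = 1.19×10^6 W.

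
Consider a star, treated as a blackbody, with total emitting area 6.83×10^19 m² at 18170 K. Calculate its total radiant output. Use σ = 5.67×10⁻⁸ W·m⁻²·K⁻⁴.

P ≈ 4.22×10^29 W

P = σAT⁴ = 5.67×10⁻⁸ × 6.83×10^19 × (18170)⁴ = 5.67×10⁻⁸ × 6.83×10^19 × 1.09×10^17.
P = 4.22×10^29 W.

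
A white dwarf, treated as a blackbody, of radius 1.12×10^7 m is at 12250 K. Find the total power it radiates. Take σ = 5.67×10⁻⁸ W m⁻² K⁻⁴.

A = 4πr² = 4π × (1.12×10^7)² = 1.58×10^15 m².
P = σAT⁴ = 5.67×10⁻⁸ × 1.58×10^15 × (12250)⁴ = 5.67×10⁻⁸ × 1.58×10^15 × 2.25×10^16.
P = 2.01×10^24 W.

P ≈ 2.01×10^24 W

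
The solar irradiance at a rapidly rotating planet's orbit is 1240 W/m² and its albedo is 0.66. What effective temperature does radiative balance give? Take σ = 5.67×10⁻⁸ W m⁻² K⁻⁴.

T ≈ 208 K

Power absorbed = (1−a)S·πR²; power emitted = 4πR²σT⁴. Equating and cancelling πR²:
T = ((1−a)S / 4σ)^(1/4) = (422 / (4 × 5.67×10⁻⁸))^(1/4) = (1.86×10^9)^(1/4).
T = 208 K.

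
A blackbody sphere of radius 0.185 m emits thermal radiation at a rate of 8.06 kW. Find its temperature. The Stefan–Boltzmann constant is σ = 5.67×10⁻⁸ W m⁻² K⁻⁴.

T ≈ 758 K

A = 4πr² = 4π × (0.185)² = 0.430 m².
From P = σAT⁴, T = (P / σA)^(1/4) = (8060 / (5.67×10⁻⁸ × 0.430))^(1/4).
T = (3.31×10^11)^(1/4) = 758 K.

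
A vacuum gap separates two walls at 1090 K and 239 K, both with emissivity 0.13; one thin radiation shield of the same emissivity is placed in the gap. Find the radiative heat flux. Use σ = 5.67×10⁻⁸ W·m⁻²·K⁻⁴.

Each of the 2 gaps contributes resistance (2/ε − 1) = 2/0.13 − 1 = 14.38; total = 28.77.
q = σ(T₁⁴ − T₂⁴) / 28.77 = 5.67×10⁻⁸ × 1.41×10^12 / 28.77 = 2780 W/m².

q ≈ 2780 W/m²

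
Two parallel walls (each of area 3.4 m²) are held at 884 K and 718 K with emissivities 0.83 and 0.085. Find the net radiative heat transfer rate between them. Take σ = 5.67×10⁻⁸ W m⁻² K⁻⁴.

For two large parallel gray plates, q = σ(T₁⁴ − T₂⁴) / (1/ε₁ + 1/ε₂ − 1).
1/ε₁ + 1/ε₂ − 1 = 1/0.83 + 1/0.085 − 1 = 11.97.
T₁⁴ − T₂⁴ = 6.11×10^11 − 2.66×10^11 = 3.45×10^11 K⁴.
q = 5.67×10⁻⁸ × 3.45×10^11 / 11.97 = 1630 W/m².
Q = q·A = 1630 × 3.4 = 5560 W.

Q ≈ 5560 W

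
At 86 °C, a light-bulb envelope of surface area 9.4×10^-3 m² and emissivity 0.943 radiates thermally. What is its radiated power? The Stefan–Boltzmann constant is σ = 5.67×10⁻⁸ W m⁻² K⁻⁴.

86 °C = 359 K.
Stefan–Boltzmann: P = εσAT⁴ = 0.943 × 5.67×10⁻⁸ × 9.40×10^-3 × (359)⁴ = 0.943 × 5.67×10⁻⁸ × 9.40×10^-3 × 1.66×10^10.
P = 8.35 W.

P ≈ 8.35 W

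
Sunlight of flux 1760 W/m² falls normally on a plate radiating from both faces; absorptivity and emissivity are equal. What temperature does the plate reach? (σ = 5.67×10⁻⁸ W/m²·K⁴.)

Absorbed flux αS = emitted flux 2εσT⁴ per unit area; with α = ε this gives T = (S/2σ)^(1/4).
T = (1760 / (2 × 5.67×10⁻⁸))^(1/4) = (1.55×10^10)^(1/4).
T = 353 K.

T ≈ 353 K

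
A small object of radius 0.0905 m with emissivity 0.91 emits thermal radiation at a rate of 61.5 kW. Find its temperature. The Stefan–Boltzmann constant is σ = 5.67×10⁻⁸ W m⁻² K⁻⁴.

T ≈ 1840 K

A = 4πr² = 4π × (0.0905)² = 0.103 m².
From P = εσAT⁴, T = (P / εσA)^(1/4) = (61500 / (0.91 × 5.67×10⁻⁸ × 0.103))^(1/4).
T = (1.16×10^13)^(1/4) = 1840 K.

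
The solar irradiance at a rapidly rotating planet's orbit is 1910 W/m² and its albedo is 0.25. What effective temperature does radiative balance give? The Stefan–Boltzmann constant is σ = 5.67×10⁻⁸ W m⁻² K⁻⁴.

T ≈ 282 K

Power absorbed = (1−a)S·πR²; power emitted = 4πR²σT⁴. Equating and cancelling πR²:
T = ((1−a)S / 4σ)^(1/4) = (1430 / (4 × 5.67×10⁻⁸))^(1/4) = (6.32×10^9)^(1/4).
T = 282 K.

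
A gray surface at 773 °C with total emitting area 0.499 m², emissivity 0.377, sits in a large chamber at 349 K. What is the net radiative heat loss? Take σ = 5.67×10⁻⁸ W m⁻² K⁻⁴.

Convert: 773 °C = 1046 K.
Q = εσA(T⁴ − T_s⁴). T⁴ − T_s⁴ = (1046)⁴ − (349)⁴ = 1.20×10^12 − 1.48×10^10 = 1.18×10^12 K⁴.
Q = 0.377 × 5.67×10⁻⁸ × 0.499 × 1.18×10^12 = 12600 W.

Q ≈ 12600 W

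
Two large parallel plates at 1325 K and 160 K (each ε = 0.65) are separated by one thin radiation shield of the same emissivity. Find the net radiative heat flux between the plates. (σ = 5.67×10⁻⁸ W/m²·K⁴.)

Each of the 2 gaps contributes resistance (2/ε − 1) = 2/0.65 − 1 = 2.077; total = 4.154.
q = σ(T₁⁴ − T₂⁴) / 4.154 = 5.67×10⁻⁸ × 3.08×10^12 / 4.154 = 42100 W/m².

q ≈ 42100 W/m²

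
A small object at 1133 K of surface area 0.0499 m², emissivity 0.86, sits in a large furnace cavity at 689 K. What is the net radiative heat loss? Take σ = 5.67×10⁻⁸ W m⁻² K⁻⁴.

Q ≈ 3460 W

Q = εσA(T⁴ − T_s⁴). T⁴ − T_s⁴ = (1133)⁴ − (689)⁴ = 1.65×10^12 − 2.25×10^11 = 1.42×10^12 K⁴.
Q = 0.86 × 5.67×10⁻⁸ × 0.0499 × 1.42×10^12 = 3460 W.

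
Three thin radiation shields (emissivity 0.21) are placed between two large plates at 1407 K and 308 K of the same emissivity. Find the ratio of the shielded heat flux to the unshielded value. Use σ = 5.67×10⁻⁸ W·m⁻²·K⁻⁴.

ratio ≈ 0.250

With N identical shields there are N+1 = 4 gaps in series, each with the same radiative resistance, so the flux falls to 1/(N+1) of its unshielded value.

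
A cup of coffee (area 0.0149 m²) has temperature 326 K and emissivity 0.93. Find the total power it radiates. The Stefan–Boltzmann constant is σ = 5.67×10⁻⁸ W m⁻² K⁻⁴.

P ≈ 8.87 W

Stefan–Boltzmann: P = εσAT⁴ = 0.93 × 5.67×10⁻⁸ × 0.0149 × (326)⁴ = 0.93 × 5.67×10⁻⁸ × 0.0149 × 1.13×10^10.
P = 8.87 W.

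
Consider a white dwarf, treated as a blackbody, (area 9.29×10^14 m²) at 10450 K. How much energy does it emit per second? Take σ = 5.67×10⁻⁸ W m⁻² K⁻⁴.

P ≈ 6.28×10^23 W

P = σAT⁴ = 5.67×10⁻⁸ × 9.29×10^14 × (10450)⁴ = 5.67×10⁻⁸ × 9.29×10^14 × 1.19×10^16.
P = 6.28×10^23 W.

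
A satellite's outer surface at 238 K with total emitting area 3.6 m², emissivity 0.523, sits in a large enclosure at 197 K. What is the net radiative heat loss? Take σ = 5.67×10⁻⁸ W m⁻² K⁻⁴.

Q ≈ 182 W

Q = εσA(T⁴ − T_s⁴). T⁴ − T_s⁴ = (238)⁴ − (197)⁴ = 3.21×10^9 − 1.51×10^9 = 1.70×10^9 K⁴.
Q = 0.523 × 5.67×10⁻⁸ × 3.60 × 1.70×10^9 = 182 W.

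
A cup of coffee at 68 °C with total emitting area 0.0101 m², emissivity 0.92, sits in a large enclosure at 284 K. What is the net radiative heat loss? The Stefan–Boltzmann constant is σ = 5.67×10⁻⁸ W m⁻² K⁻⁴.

Q ≈ 3.70 W

Convert: 68 °C = 341 K.
Q = εσA(T⁴ − T_s⁴). T⁴ − T_s⁴ = (341)⁴ − (284)⁴ = 1.35×10^10 − 6.51×10^9 = 7.02×10^9 K⁴.
Q = 0.92 × 5.67×10⁻⁸ × 0.0101 × 7.02×10^9 = 3.70 W.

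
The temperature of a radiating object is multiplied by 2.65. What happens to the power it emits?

factor ≈ 49.3

P ∝ T⁴, so the power scales as (2.65)⁴ = 49.3.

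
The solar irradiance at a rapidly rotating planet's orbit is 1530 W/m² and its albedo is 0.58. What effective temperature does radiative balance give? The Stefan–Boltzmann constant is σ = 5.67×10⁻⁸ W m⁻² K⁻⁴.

T ≈ 231 K

Power absorbed = (1−a)S·πR²; power emitted = 4πR²σT⁴. Equating and cancelling πR²:
T = ((1−a)S / 4σ)^(1/4) = (643 / (4 × 5.67×10⁻⁸))^(1/4) = (2.83×10^9)^(1/4).
T = 231 K.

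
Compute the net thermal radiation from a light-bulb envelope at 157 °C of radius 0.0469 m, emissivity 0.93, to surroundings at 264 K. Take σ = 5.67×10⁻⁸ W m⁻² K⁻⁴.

A = 4πr² = 4π × (0.0469)² = 0.0276 m².
Convert: 157 °C = 430 K.
Q = εσA(T⁴ − T_s⁴). T⁴ − T_s⁴ = (430)⁴ − (264)⁴ = 3.42×10^10 − 4.86×10^9 = 2.93×10^10 K⁴.
Q = 0.93 × 5.67×10⁻⁸ × 0.0276 × 2.93×10^10 = 42.8 W.

Q ≈ 42.8 W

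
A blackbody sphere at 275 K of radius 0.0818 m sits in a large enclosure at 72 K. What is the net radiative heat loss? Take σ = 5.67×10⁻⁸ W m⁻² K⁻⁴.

A = 4πr² = 4π × (0.0818)² = 0.0841 m².
Q = σA(T⁴ − T_s⁴). T⁴ − T_s⁴ = (275)⁴ − (72)⁴ = 5.72×10^9 − 2.69×10^7 = 5.69×10^9 K⁴.
Q = 5.67×10⁻⁸ × 0.0841 × 5.69×10^9 = 27.1 W.

Q ≈ 27.1 W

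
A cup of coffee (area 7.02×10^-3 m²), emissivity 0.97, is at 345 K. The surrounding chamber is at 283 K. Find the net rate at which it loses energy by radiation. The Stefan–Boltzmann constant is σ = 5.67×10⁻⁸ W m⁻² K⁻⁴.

Q ≈ 2.99 W

Q = εσA(T⁴ − T_s⁴). T⁴ − T_s⁴ = (345)⁴ − (283)⁴ = 1.42×10^10 − 6.41×10^9 = 7.75×10^9 K⁴.
Q = 0.97 × 5.67×10⁻⁸ × 7.02×10^-3 × 7.75×10^9 = 2.99 W.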